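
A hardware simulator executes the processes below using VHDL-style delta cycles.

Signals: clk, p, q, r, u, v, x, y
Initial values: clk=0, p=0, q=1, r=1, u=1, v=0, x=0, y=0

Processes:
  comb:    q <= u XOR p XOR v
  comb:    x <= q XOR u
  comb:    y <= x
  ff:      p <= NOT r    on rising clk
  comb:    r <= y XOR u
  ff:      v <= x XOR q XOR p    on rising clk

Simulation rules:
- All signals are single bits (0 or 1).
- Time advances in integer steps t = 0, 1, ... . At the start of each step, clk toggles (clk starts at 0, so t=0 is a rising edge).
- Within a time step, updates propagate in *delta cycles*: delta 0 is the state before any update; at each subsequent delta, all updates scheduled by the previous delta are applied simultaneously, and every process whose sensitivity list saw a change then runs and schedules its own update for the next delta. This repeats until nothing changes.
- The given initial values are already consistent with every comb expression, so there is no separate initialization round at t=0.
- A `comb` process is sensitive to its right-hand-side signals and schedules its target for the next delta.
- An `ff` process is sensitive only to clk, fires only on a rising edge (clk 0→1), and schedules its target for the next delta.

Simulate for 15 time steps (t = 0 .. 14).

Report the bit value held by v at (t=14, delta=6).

t=0 Δ0: u=1 v=0 r=1 x=0 clk=0 q=1 p=0 y=0
  Δ1: clk:0→1
  Δ2: v:0→1
  Δ3: q:1→0
  Δ4: x:0→1
  Δ5: y:0→1
  Δ6: r:1→0
  (6Δ to stable)
t=1 Δ0: u=1 v=1 r=0 x=1 clk=1 q=0 p=0 y=1
  Δ1: clk:1→0
  (1Δ to stable)
t=2 Δ0: u=1 v=1 r=0 x=1 clk=0 q=0 p=0 y=1
  Δ1: clk:0→1
  Δ2: p:0→1
  Δ3: q:0→1
  Δ4: x:1→0
  Δ5: y:1→0
  Δ6: r:0→1
  (6Δ to stable)
t=3 Δ0: u=1 v=1 r=1 x=0 clk=1 q=1 p=1 y=0
  Δ1: clk:1→0
  (1Δ to stable)
t=4 Δ0: u=1 v=1 r=1 x=0 clk=0 q=1 p=1 y=0
  Δ1: clk:0→1
  Δ2: v:1→0, p:1→0
  (2Δ to stable)
t=5 Δ0: u=1 v=0 r=1 x=0 clk=1 q=1 p=0 y=0
  Δ1: clk:1→0
  (1Δ to stable)
t=6 Δ0: u=1 v=0 r=1 x=0 clk=0 q=1 p=0 y=0
  Δ1: clk:0→1
  Δ2: v:0→1
  Δ3: q:1→0
  Δ4: x:0→1
  Δ5: y:0→1
  Δ6: r:1→0
  (6Δ to stable)
t=7 Δ0: u=1 v=1 r=0 x=1 clk=1 q=0 p=0 y=1
  Δ1: clk:1→0
  (1Δ to stable)
t=8 Δ0: u=1 v=1 r=0 x=1 clk=0 q=0 p=0 y=1
  Δ1: clk:0→1
  Δ2: p:0→1
  Δ3: q:0→1
  Δ4: x:1→0
  Δ5: y:1→0
  Δ6: r:0→1
  (6Δ to stable)
t=9 Δ0: u=1 v=1 r=1 x=0 clk=1 q=1 p=1 y=0
  Δ1: clk:1→0
  (1Δ to stable)
t=10 Δ0: u=1 v=1 r=1 x=0 clk=0 q=1 p=1 y=0
  Δ1: clk:0→1
  Δ2: v:1→0, p:1→0
  (2Δ to stable)
t=11 Δ0: u=1 v=0 r=1 x=0 clk=1 q=1 p=0 y=0
  Δ1: clk:1→0
  (1Δ to stable)
t=12 Δ0: u=1 v=0 r=1 x=0 clk=0 q=1 p=0 y=0
  Δ1: clk:0→1
  Δ2: v:0→1
  Δ3: q:1→0
  Δ4: x:0→1
  Δ5: y:0→1
  Δ6: r:1→0
  (6Δ to stable)
t=13 Δ0: u=1 v=1 r=0 x=1 clk=1 q=0 p=0 y=1
  Δ1: clk:1→0
  (1Δ to stable)
t=14 Δ0: u=1 v=1 r=0 x=1 clk=0 q=0 p=0 y=1
  Δ1: clk:0→1
  Δ2: p:0→1
  Δ3: q:0→1
  Δ4: x:1→0
  Δ5: y:1→0
  Δ6: r:0→1
  (6Δ to stable)

1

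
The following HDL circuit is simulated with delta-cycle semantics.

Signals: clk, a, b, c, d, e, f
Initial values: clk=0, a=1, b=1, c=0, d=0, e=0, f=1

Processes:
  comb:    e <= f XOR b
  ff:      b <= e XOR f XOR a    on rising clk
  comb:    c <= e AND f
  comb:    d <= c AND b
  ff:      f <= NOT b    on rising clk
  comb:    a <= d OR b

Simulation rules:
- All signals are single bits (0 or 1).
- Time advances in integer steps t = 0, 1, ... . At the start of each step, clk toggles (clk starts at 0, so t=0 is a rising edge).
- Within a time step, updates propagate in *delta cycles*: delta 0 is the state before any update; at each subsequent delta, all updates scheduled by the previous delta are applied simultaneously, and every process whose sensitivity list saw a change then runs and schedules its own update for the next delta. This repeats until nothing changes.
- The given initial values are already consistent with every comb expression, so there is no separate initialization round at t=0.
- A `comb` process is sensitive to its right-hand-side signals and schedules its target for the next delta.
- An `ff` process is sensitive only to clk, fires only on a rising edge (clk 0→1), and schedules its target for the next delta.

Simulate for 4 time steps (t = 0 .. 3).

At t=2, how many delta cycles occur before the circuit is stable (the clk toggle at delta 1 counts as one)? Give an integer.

t0.Δ0 e=0 b=1 clk=0 c=0 f=1 d=0 a=1
t0.Δ1 e=0 b=1 clk=1 c=0 f=1 d=0 a=1
t0.Δ2 e=0 b=0 clk=1 c=0 f=0 d=0 a=1
t0.Δ3 e=0 b=0 clk=1 c=0 f=0 d=0 a=0
t1.Δ0 e=0 b=0 clk=1 c=0 f=0 d=0 a=0
t1.Δ1 e=0 b=0 clk=0 c=0 f=0 d=0 a=0
t2.Δ0 e=0 b=0 clk=0 c=0 f=0 d=0 a=0
t2.Δ1 e=0 b=0 clk=1 c=0 f=0 d=0 a=0
t2.Δ2 e=0 b=0 clk=1 c=0 f=1 d=0 a=0
t2.Δ3 e=1 b=0 clk=1 c=0 f=1 d=0 a=0
t2.Δ4 e=1 b=0 clk=1 c=1 f=1 d=0 a=0
t3.Δ0 e=1 b=0 clk=1 c=1 f=1 d=0 a=0
t3.Δ1 e=1 b=0 clk=0 c=1 f=1 d=0 a=0

4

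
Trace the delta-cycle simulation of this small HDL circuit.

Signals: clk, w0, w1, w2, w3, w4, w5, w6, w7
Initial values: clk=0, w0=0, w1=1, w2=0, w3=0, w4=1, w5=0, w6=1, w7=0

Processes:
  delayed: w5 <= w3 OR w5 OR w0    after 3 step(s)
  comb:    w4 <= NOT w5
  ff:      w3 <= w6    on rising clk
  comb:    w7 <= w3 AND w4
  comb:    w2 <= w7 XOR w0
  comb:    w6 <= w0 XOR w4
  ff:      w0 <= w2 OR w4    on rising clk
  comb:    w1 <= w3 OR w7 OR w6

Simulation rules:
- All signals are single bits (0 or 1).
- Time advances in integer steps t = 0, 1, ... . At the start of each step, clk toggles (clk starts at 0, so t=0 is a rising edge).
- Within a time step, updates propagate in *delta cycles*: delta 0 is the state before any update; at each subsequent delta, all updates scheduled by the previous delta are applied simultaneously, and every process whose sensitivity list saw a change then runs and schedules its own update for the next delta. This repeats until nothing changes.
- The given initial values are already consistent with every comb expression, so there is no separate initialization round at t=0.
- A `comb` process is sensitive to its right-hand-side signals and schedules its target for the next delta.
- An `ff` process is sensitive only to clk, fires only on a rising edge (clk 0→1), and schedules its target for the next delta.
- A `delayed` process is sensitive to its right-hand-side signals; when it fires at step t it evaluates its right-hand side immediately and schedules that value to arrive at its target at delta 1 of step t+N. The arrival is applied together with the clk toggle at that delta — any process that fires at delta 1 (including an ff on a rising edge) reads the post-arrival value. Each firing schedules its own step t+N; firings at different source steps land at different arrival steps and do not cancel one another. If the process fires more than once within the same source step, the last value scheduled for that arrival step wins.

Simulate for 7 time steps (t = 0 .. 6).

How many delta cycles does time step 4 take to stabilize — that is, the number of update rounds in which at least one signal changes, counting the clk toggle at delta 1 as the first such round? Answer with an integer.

2

[bits: w7,w6,w3,w0,clk,w2,w4,w5,w1]
t=0: Δ0=010000101 Δ1=010010101 Δ2=011110101 Δ3=101111101 Δ4=101110101 | 4Δ
t=1: Δ0=101110101 Δ1=101100101 | 1Δ
t=2: Δ0=101100101 Δ1=101110101 Δ2=100110101 Δ3=000110101 Δ4=000111100 | 4Δ
t=3: Δ0=000111100 Δ1=000101110 Δ2=000101010 Δ3=010101010 Δ4=010101011 | 4Δ
t=4: Δ0=010101011 Δ1=010111011 Δ2=011111011 | 2Δ
t=5: Δ0=011111011 Δ1=011101011 | 1Δ
t=6: Δ0=011101011 Δ1=011111011 | 1Δ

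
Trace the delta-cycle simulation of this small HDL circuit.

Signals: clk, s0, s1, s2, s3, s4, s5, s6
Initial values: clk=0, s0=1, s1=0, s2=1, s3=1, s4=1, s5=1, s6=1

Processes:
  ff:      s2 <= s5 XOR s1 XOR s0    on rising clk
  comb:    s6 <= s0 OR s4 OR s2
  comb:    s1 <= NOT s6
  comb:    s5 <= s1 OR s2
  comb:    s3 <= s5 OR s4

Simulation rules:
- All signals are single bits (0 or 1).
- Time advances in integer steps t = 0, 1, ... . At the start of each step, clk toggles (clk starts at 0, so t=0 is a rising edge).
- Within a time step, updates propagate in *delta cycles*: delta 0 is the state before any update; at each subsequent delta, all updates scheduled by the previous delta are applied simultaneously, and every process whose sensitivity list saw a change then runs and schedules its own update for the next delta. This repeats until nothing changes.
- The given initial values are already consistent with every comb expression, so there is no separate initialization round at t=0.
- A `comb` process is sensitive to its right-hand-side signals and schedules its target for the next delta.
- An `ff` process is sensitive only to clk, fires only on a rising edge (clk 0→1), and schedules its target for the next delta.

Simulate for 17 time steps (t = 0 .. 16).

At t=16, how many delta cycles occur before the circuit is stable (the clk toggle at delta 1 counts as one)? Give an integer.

3

t0.Δ0 s0=1 s5=1 s3=1 s6=1 s2=1 s4=1 s1=0 clk=0
t0.Δ1 s0=1 s5=1 s3=1 s6=1 s2=1 s4=1 s1=0 clk=1
t0.Δ2 s0=1 s5=1 s3=1 s6=1 s2=0 s4=1 s1=0 clk=1
t0.Δ3 s0=1 s5=0 s3=1 s6=1 s2=0 s4=1 s1=0 clk=1
t1.Δ0 s0=1 s5=0 s3=1 s6=1 s2=0 s4=1 s1=0 clk=1
t1.Δ1 s0=1 s5=0 s3=1 s6=1 s2=0 s4=1 s1=0 clk=0
t2.Δ0 s0=1 s5=0 s3=1 s6=1 s2=0 s4=1 s1=0 clk=0
t2.Δ1 s0=1 s5=0 s3=1 s6=1 s2=0 s4=1 s1=0 clk=1
t2.Δ2 s0=1 s5=0 s3=1 s6=1 s2=1 s4=1 s1=0 clk=1
t2.Δ3 s0=1 s5=1 s3=1 s6=1 s2=1 s4=1 s1=0 clk=1
t3.Δ0 s0=1 s5=1 s3=1 s6=1 s2=1 s4=1 s1=0 clk=1
t3.Δ1 s0=1 s5=1 s3=1 s6=1 s2=1 s4=1 s1=0 clk=0
t4.Δ0 s0=1 s5=1 s3=1 s6=1 s2=1 s4=1 s1=0 clk=0
t4.Δ1 s0=1 s5=1 s3=1 s6=1 s2=1 s4=1 s1=0 clk=1
t4.Δ2 s0=1 s5=1 s3=1 s6=1 s2=0 s4=1 s1=0 clk=1
t4.Δ3 s0=1 s5=0 s3=1 s6=1 s2=0 s4=1 s1=0 clk=1
t5.Δ0 s0=1 s5=0 s3=1 s6=1 s2=0 s4=1 s1=0 clk=1
t5.Δ1 s0=1 s5=0 s3=1 s6=1 s2=0 s4=1 s1=0 clk=0
t6.Δ0 s0=1 s5=0 s3=1 s6=1 s2=0 s4=1 s1=0 clk=0
t6.Δ1 s0=1 s5=0 s3=1 s6=1 s2=0 s4=1 s1=0 clk=1
t6.Δ2 s0=1 s5=0 s3=1 s6=1 s2=1 s4=1 s1=0 clk=1
t6.Δ3 s0=1 s5=1 s3=1 s6=1 s2=1 s4=1 s1=0 clk=1
t7.Δ0 s0=1 s5=1 s3=1 s6=1 s2=1 s4=1 s1=0 clk=1
t7.Δ1 s0=1 s5=1 s3=1 s6=1 s2=1 s4=1 s1=0 clk=0
t8.Δ0 s0=1 s5=1 s3=1 s6=1 s2=1 s4=1 s1=0 clk=0
t8.Δ1 s0=1 s5=1 s3=1 s6=1 s2=1 s4=1 s1=0 clk=1
t8.Δ2 s0=1 s5=1 s3=1 s6=1 s2=0 s4=1 s1=0 clk=1
t8.Δ3 s0=1 s5=0 s3=1 s6=1 s2=0 s4=1 s1=0 clk=1
t9.Δ0 s0=1 s5=0 s3=1 s6=1 s2=0 s4=1 s1=0 clk=1
t9.Δ1 s0=1 s5=0 s3=1 s6=1 s2=0 s4=1 s1=0 clk=0
t10.Δ0 s0=1 s5=0 s3=1 s6=1 s2=0 s4=1 s1=0 clk=0
t10.Δ1 s0=1 s5=0 s3=1 s6=1 s2=0 s4=1 s1=0 clk=1
t10.Δ2 s0=1 s5=0 s3=1 s6=1 s2=1 s4=1 s1=0 clk=1
t10.Δ3 s0=1 s5=1 s3=1 s6=1 s2=1 s4=1 s1=0 clk=1
t11.Δ0 s0=1 s5=1 s3=1 s6=1 s2=1 s4=1 s1=0 clk=1
t11.Δ1 s0=1 s5=1 s3=1 s6=1 s2=1 s4=1 s1=0 clk=0
t12.Δ0 s0=1 s5=1 s3=1 s6=1 s2=1 s4=1 s1=0 clk=0
t12.Δ1 s0=1 s5=1 s3=1 s6=1 s2=1 s4=1 s1=0 clk=1
t12.Δ2 s0=1 s5=1 s3=1 s6=1 s2=0 s4=1 s1=0 clk=1
t12.Δ3 s0=1 s5=0 s3=1 s6=1 s2=0 s4=1 s1=0 clk=1
t13.Δ0 s0=1 s5=0 s3=1 s6=1 s2=0 s4=1 s1=0 clk=1
t13.Δ1 s0=1 s5=0 s3=1 s6=1 s2=0 s4=1 s1=0 clk=0
t14.Δ0 s0=1 s5=0 s3=1 s6=1 s2=0 s4=1 s1=0 clk=0
t14.Δ1 s0=1 s5=0 s3=1 s6=1 s2=0 s4=1 s1=0 clk=1
t14.Δ2 s0=1 s5=0 s3=1 s6=1 s2=1 s4=1 s1=0 clk=1
t14.Δ3 s0=1 s5=1 s3=1 s6=1 s2=1 s4=1 s1=0 clk=1
t15.Δ0 s0=1 s5=1 s3=1 s6=1 s2=1 s4=1 s1=0 clk=1
t15.Δ1 s0=1 s5=1 s3=1 s6=1 s2=1 s4=1 s1=0 clk=0
t16.Δ0 s0=1 s5=1 s3=1 s6=1 s2=1 s4=1 s1=0 clk=0
t16.Δ1 s0=1 s5=1 s3=1 s6=1 s2=1 s4=1 s1=0 clk=1
t16.Δ2 s0=1 s5=1 s3=1 s6=1 s2=0 s4=1 s1=0 clk=1
t16.Δ3 s0=1 s5=0 s3=1 s6=1 s2=0 s4=1 s1=0 clk=1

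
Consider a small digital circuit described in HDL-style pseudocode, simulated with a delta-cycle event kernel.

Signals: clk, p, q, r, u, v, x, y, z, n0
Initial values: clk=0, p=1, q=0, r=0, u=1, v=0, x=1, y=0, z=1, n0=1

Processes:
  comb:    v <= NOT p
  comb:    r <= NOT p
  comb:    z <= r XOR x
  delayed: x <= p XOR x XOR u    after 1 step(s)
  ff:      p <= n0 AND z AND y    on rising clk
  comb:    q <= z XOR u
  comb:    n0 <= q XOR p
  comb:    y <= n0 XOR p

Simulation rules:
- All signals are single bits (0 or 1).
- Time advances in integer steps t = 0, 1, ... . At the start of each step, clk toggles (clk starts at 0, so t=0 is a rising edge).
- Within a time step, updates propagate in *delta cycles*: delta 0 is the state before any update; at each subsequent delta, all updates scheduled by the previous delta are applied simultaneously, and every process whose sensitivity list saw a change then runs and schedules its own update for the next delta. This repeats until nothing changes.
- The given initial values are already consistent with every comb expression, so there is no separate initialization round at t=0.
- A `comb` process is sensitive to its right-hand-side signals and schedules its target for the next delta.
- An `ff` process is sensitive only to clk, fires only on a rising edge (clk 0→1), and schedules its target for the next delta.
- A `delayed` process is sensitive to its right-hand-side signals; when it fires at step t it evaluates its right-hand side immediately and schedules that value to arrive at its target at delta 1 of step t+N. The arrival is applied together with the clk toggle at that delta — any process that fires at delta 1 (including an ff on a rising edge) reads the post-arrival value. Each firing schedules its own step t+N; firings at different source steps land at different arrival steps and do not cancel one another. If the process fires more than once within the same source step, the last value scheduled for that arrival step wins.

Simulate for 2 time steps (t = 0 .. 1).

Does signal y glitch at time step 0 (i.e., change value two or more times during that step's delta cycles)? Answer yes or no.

yes

t=0 Δ0: clk=0 z=1 r=0 q=0 v=0 n0=1 y=0 x=1 p=1 u=1
  Δ1: clk:0→1
  Δ2: p:1→0
  Δ3: r:0→1, v:0→1, n0:1→0, y:0→1
  Δ4: z:1→0, y:1→0
  Δ5: q:0→1
  Δ6: n0:0→1
  Δ7: y:0→1
  (7Δ to stable)
t=1 Δ0: clk=1 z=0 r=1 q=1 v=1 n0=1 y=1 x=1 p=0 u=1
  Δ1: clk:1→0, x:1→0
  Δ2: z:0→1
  Δ3: q:1→0
  Δ4: n0:1→0
  Δ5: y:1→0
  (5Δ to stable)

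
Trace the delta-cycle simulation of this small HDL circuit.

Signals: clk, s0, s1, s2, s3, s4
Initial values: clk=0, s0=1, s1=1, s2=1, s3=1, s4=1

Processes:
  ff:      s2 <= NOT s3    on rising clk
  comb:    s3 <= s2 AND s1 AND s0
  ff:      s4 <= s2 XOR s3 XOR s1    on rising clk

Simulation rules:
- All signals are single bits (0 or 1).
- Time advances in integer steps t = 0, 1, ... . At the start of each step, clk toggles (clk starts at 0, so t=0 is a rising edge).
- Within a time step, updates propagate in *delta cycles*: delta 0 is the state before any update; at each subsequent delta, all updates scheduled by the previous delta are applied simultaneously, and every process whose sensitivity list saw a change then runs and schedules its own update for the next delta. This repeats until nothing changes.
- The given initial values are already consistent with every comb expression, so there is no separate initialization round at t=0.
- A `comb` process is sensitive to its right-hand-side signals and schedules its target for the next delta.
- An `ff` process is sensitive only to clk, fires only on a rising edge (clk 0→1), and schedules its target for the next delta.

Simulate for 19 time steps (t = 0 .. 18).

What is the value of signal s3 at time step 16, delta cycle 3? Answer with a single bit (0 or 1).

[bits: s3,clk,s1,s0,s4,s2]
t=0: Δ0=101111 Δ1=111111 Δ2=111110 Δ3=011110 | 3Δ
t=1: Δ0=011110 Δ1=001110 | 1Δ
t=2: Δ0=001110 Δ1=011110 Δ2=011111 Δ3=111111 | 3Δ
t=3: Δ0=111111 Δ1=101111 | 1Δ
t=4: Δ0=101111 Δ1=111111 Δ2=111110 Δ3=011110 | 3Δ
t=5: Δ0=011110 Δ1=001110 | 1Δ
t=6: Δ0=001110 Δ1=011110 Δ2=011111 Δ3=111111 | 3Δ
t=7: Δ0=111111 Δ1=101111 | 1Δ
t=8: Δ0=101111 Δ1=111111 Δ2=111110 Δ3=011110 | 3Δ
t=9: Δ0=011110 Δ1=001110 | 1Δ
t=10: Δ0=001110 Δ1=011110 Δ2=011111 Δ3=111111 | 3Δ
t=11: Δ0=111111 Δ1=101111 | 1Δ
t=12: Δ0=101111 Δ1=111111 Δ2=111110 Δ3=011110 | 3Δ
t=13: Δ0=011110 Δ1=001110 | 1Δ
t=14: Δ0=001110 Δ1=011110 Δ2=011111 Δ3=111111 | 3Δ
t=15: Δ0=111111 Δ1=101111 | 1Δ
t=16: Δ0=101111 Δ1=111111 Δ2=111110 Δ3=011110 | 3Δ
t=17: Δ0=011110 Δ1=001110 | 1Δ
t=18: Δ0=001110 Δ1=011110 Δ2=011111 Δ3=111111 | 3Δ

0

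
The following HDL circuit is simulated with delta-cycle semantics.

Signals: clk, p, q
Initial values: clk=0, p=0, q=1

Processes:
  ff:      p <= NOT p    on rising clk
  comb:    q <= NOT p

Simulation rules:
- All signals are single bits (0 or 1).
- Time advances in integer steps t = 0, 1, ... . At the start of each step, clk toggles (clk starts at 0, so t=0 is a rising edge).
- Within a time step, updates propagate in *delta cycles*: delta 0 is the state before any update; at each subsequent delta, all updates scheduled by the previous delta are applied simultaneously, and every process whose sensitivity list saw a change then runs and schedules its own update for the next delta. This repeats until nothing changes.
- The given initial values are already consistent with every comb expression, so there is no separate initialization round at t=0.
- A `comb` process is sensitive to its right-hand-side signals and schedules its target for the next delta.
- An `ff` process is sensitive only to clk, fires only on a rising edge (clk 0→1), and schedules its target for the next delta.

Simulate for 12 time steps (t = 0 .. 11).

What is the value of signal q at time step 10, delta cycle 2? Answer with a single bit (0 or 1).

0

t=0 Δ0: q=1 p=0 clk=0
  Δ1: clk:0→1
  Δ2: p:0→1
  Δ3: q:1→0
  (3Δ to stable)
t=1 Δ0: q=0 p=1 clk=1
  Δ1: clk:1→0
  (1Δ to stable)
t=2 Δ0: q=0 p=1 clk=0
  Δ1: clk:0→1
  Δ2: p:1→0
  Δ3: q:0→1
  (3Δ to stable)
t=3 Δ0: q=1 p=0 clk=1
  Δ1: clk:1→0
  (1Δ to stable)
t=4 Δ0: q=1 p=0 clk=0
  Δ1: clk:0→1
  Δ2: p:0→1
  Δ3: q:1→0
  (3Δ to stable)
t=5 Δ0: q=0 p=1 clk=1
  Δ1: clk:1→0
  (1Δ to stable)
t=6 Δ0: q=0 p=1 clk=0
  Δ1: clk:0→1
  Δ2: p:1→0
  Δ3: q:0→1
  (3Δ to stable)
t=7 Δ0: q=1 p=0 clk=1
  Δ1: clk:1→0
  (1Δ to stable)
t=8 Δ0: q=1 p=0 clk=0
  Δ1: clk:0→1
  Δ2: p:0→1
  Δ3: q:1→0
  (3Δ to stable)
t=9 Δ0: q=0 p=1 clk=1
  Δ1: clk:1→0
  (1Δ to stable)
t=10 Δ0: q=0 p=1 clk=0
  Δ1: clk:0→1
  Δ2: p:1→0
  Δ3: q:0→1
  (3Δ to stable)
t=11 Δ0: q=1 p=0 clk=1
  Δ1: clk:1→0
  (1Δ to stable)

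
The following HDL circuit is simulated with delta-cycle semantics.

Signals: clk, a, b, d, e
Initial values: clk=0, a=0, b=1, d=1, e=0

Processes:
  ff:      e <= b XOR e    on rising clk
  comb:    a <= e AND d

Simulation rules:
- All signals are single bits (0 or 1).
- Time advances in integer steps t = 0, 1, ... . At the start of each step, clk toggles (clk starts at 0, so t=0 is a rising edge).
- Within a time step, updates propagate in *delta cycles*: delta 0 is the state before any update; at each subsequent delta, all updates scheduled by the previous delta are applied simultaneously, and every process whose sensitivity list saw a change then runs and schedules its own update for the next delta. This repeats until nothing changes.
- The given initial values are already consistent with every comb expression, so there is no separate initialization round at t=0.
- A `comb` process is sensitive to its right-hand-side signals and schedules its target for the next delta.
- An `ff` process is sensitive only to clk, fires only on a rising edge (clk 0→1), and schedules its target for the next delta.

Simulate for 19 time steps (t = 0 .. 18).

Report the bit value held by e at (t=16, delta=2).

1

t0.Δ0 a=0 d=1 clk=0 b=1 e=0
t0.Δ1 a=0 d=1 clk=1 b=1 e=0
t0.Δ2 a=0 d=1 clk=1 b=1 e=1
t0.Δ3 a=1 d=1 clk=1 b=1 e=1
t1.Δ0 a=1 d=1 clk=1 b=1 e=1
t1.Δ1 a=1 d=1 clk=0 b=1 e=1
t2.Δ0 a=1 d=1 clk=0 b=1 e=1
t2.Δ1 a=1 d=1 clk=1 b=1 e=1
t2.Δ2 a=1 d=1 clk=1 b=1 e=0
t2.Δ3 a=0 d=1 clk=1 b=1 e=0
t3.Δ0 a=0 d=1 clk=1 b=1 e=0
t3.Δ1 a=0 d=1 clk=0 b=1 e=0
t4.Δ0 a=0 d=1 clk=0 b=1 e=0
t4.Δ1 a=0 d=1 clk=1 b=1 e=0
t4.Δ2 a=0 d=1 clk=1 b=1 e=1
t4.Δ3 a=1 d=1 clk=1 b=1 e=1
t5.Δ0 a=1 d=1 clk=1 b=1 e=1
t5.Δ1 a=1 d=1 clk=0 b=1 e=1
t6.Δ0 a=1 d=1 clk=0 b=1 e=1
t6.Δ1 a=1 d=1 clk=1 b=1 e=1
t6.Δ2 a=1 d=1 clk=1 b=1 e=0
t6.Δ3 a=0 d=1 clk=1 b=1 e=0
t7.Δ0 a=0 d=1 clk=1 b=1 e=0
t7.Δ1 a=0 d=1 clk=0 b=1 e=0
t8.Δ0 a=0 d=1 clk=0 b=1 e=0
t8.Δ1 a=0 d=1 clk=1 b=1 e=0
t8.Δ2 a=0 d=1 clk=1 b=1 e=1
t8.Δ3 a=1 d=1 clk=1 b=1 e=1
t9.Δ0 a=1 d=1 clk=1 b=1 e=1
t9.Δ1 a=1 d=1 clk=0 b=1 e=1
t10.Δ0 a=1 d=1 clk=0 b=1 e=1
t10.Δ1 a=1 d=1 clk=1 b=1 e=1
t10.Δ2 a=1 d=1 clk=1 b=1 e=0
t10.Δ3 a=0 d=1 clk=1 b=1 e=0
t11.Δ0 a=0 d=1 clk=1 b=1 e=0
t11.Δ1 a=0 d=1 clk=0 b=1 e=0
t12.Δ0 a=0 d=1 clk=0 b=1 e=0
t12.Δ1 a=0 d=1 clk=1 b=1 e=0
t12.Δ2 a=0 d=1 clk=1 b=1 e=1
t12.Δ3 a=1 d=1 clk=1 b=1 e=1
t13.Δ0 a=1 d=1 clk=1 b=1 e=1
t13.Δ1 a=1 d=1 clk=0 b=1 e=1
t14.Δ0 a=1 d=1 clk=0 b=1 e=1
t14.Δ1 a=1 d=1 clk=1 b=1 e=1
t14.Δ2 a=1 d=1 clk=1 b=1 e=0
t14.Δ3 a=0 d=1 clk=1 b=1 e=0
t15.Δ0 a=0 d=1 clk=1 b=1 e=0
t15.Δ1 a=0 d=1 clk=0 b=1 e=0
t16.Δ0 a=0 d=1 clk=0 b=1 e=0
t16.Δ1 a=0 d=1 clk=1 b=1 e=0
t16.Δ2 a=0 d=1 clk=1 b=1 e=1
t16.Δ3 a=1 d=1 clk=1 b=1 e=1
t17.Δ0 a=1 d=1 clk=1 b=1 e=1
t17.Δ1 a=1 d=1 clk=0 b=1 e=1
t18.Δ0 a=1 d=1 clk=0 b=1 e=1
t18.Δ1 a=1 d=1 clk=1 b=1 e=1
t18.Δ2 a=1 d=1 clk=1 b=1 e=0
t18.Δ3 a=0 d=1 clk=1 b=1 e=0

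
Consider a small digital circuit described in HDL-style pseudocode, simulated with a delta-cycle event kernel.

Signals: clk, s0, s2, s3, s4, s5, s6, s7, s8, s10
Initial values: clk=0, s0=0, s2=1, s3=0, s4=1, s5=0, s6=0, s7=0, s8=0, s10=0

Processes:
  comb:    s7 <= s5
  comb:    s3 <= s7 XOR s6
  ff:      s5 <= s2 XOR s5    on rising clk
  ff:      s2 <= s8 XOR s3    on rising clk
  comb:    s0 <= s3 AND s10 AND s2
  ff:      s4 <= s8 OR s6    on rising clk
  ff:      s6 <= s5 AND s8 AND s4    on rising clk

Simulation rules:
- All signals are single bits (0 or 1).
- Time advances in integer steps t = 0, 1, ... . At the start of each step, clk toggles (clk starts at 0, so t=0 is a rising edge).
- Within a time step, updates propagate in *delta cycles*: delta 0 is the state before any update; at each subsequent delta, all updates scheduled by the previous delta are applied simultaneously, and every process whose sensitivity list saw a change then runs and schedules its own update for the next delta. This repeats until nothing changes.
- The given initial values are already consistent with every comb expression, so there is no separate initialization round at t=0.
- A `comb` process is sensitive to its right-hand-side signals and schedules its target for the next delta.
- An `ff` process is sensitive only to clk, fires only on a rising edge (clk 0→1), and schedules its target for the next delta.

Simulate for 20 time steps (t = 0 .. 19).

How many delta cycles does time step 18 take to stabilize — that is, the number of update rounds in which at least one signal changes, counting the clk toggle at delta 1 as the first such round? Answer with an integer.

t=0 Δ0: s10=0 s6=0 s0=0 s2=1 s3=0 s8=0 s4=1 s7=0 s5=0 clk=0
  Δ1: clk:0→1
  Δ2: s2:1→0, s4:1→0, s5:0→1
  Δ3: s7:0→1
  Δ4: s3:0→1
  (4Δ to stable)
t=1 Δ0: s10=0 s6=0 s0=0 s2=0 s3=1 s8=0 s4=0 s7=1 s5=1 clk=1
  Δ1: clk:1→0
  (1Δ to stable)
t=2 Δ0: s10=0 s6=0 s0=0 s2=0 s3=1 s8=0 s4=0 s7=1 s5=1 clk=0
  Δ1: clk:0→1
  Δ2: s2:0→1
  (2Δ to stable)
t=3 Δ0: s10=0 s6=0 s0=0 s2=1 s3=1 s8=0 s4=0 s7=1 s5=1 clk=1
  Δ1: clk:1→0
  (1Δ to stable)
t=4 Δ0: s10=0 s6=0 s0=0 s2=1 s3=1 s8=0 s4=0 s7=1 s5=1 clk=0
  Δ1: clk:0→1
  Δ2: s5:1→0
  Δ3: s7:1→0
  Δ4: s3:1→0
  (4Δ to stable)
t=5 Δ0: s10=0 s6=0 s0=0 s2=1 s3=0 s8=0 s4=0 s7=0 s5=0 clk=1
  Δ1: clk:1→0
  (1Δ to stable)
t=6 Δ0: s10=0 s6=0 s0=0 s2=1 s3=0 s8=0 s4=0 s7=0 s5=0 clk=0
  Δ1: clk:0→1
  Δ2: s2:1→0, s5:0→1
  Δ3: s7:0→1
  Δ4: s3:0→1
  (4Δ to stable)
t=7 Δ0: s10=0 s6=0 s0=0 s2=0 s3=1 s8=0 s4=0 s7=1 s5=1 clk=1
  Δ1: clk:1→0
  (1Δ to stable)
t=8 Δ0: s10=0 s6=0 s0=0 s2=0 s3=1 s8=0 s4=0 s7=1 s5=1 clk=0
  Δ1: clk:0→1
  Δ2: s2:0→1
  (2Δ to stable)
t=9 Δ0: s10=0 s6=0 s0=0 s2=1 s3=1 s8=0 s4=0 s7=1 s5=1 clk=1
  Δ1: clk:1→0
  (1Δ to stable)
t=10 Δ0: s10=0 s6=0 s0=0 s2=1 s3=1 s8=0 s4=0 s7=1 s5=1 clk=0
  Δ1: clk:0→1
  Δ2: s5:1→0
  Δ3: s7:1→0
  Δ4: s3:1→0
  (4Δ to stable)
t=11 Δ0: s10=0 s6=0 s0=0 s2=1 s3=0 s8=0 s4=0 s7=0 s5=0 clk=1
  Δ1: clk:1→0
  (1Δ to stable)
t=12 Δ0: s10=0 s6=0 s0=0 s2=1 s3=0 s8=0 s4=0 s7=0 s5=0 clk=0
  Δ1: clk:0→1
  Δ2: s2:1→0, s5:0→1
  Δ3: s7:0→1
  Δ4: s3:0→1
  (4Δ to stable)
t=13 Δ0: s10=0 s6=0 s0=0 s2=0 s3=1 s8=0 s4=0 s7=1 s5=1 clk=1
  Δ1: clk:1→0
  (1Δ to stable)
t=14 Δ0: s10=0 s6=0 s0=0 s2=0 s3=1 s8=0 s4=0 s7=1 s5=1 clk=0
  Δ1: clk:0→1
  Δ2: s2:0→1
  (2Δ to stable)
t=15 Δ0: s10=0 s6=0 s0=0 s2=1 s3=1 s8=0 s4=0 s7=1 s5=1 clk=1
  Δ1: clk:1→0
  (1Δ to stable)
t=16 Δ0: s10=0 s6=0 s0=0 s2=1 s3=1 s8=0 s4=0 s7=1 s5=1 clk=0
  Δ1: clk:0→1
  Δ2: s5:1→0
  Δ3: s7:1→0
  Δ4: s3:1→0
  (4Δ to stable)
t=17 Δ0: s10=0 s6=0 s0=0 s2=1 s3=0 s8=0 s4=0 s7=0 s5=0 clk=1
  Δ1: clk:1→0
  (1Δ to stable)
t=18 Δ0: s10=0 s6=0 s0=0 s2=1 s3=0 s8=0 s4=0 s7=0 s5=0 clk=0
  Δ1: clk:0→1
  Δ2: s2:1→0, s5:0→1
  Δ3: s7:0→1
  Δ4: s3:0→1
  (4Δ to stable)
t=19 Δ0: s10=0 s6=0 s0=0 s2=0 s3=1 s8=0 s4=0 s7=1 s5=1 clk=1
  Δ1: clk:1→0
  (1Δ to stable)

4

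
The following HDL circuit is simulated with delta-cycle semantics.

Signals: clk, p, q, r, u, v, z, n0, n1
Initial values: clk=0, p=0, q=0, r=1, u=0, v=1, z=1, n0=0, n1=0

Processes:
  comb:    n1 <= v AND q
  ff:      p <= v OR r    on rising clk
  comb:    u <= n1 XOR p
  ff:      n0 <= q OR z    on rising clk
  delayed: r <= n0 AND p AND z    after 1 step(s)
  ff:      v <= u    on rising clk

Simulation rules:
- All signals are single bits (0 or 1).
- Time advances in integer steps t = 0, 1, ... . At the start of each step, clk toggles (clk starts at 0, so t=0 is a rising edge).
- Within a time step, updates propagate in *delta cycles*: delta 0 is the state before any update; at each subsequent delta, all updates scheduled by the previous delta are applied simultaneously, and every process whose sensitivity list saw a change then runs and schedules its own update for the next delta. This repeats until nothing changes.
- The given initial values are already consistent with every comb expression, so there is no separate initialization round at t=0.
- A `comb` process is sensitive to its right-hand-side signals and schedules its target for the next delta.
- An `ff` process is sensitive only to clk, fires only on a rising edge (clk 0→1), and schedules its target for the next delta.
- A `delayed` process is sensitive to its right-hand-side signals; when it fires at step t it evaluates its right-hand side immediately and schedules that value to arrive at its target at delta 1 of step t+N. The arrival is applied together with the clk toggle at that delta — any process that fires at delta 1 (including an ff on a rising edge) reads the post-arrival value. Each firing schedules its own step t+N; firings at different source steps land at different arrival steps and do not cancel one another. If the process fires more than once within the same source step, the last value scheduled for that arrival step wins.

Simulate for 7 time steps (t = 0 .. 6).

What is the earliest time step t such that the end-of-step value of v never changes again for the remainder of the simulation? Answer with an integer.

2

t0.Δ0 u=0 q=0 n0=0 v=1 n1=0 p=0 r=1 clk=0 z=1
t0.Δ1 u=0 q=0 n0=0 v=1 n1=0 p=0 r=1 clk=1 z=1
t0.Δ2 u=0 q=0 n0=1 v=0 n1=0 p=1 r=1 clk=1 z=1
t0.Δ3 u=1 q=0 n0=1 v=0 n1=0 p=1 r=1 clk=1 z=1
t1.Δ0 u=1 q=0 n0=1 v=0 n1=0 p=1 r=1 clk=1 z=1
t1.Δ1 u=1 q=0 n0=1 v=0 n1=0 p=1 r=1 clk=0 z=1
t2.Δ0 u=1 q=0 n0=1 v=0 n1=0 p=1 r=1 clk=0 z=1
t2.Δ1 u=1 q=0 n0=1 v=0 n1=0 p=1 r=1 clk=1 z=1
t2.Δ2 u=1 q=0 n0=1 v=1 n1=0 p=1 r=1 clk=1 z=1
t3.Δ0 u=1 q=0 n0=1 v=1 n1=0 p=1 r=1 clk=1 z=1
t3.Δ1 u=1 q=0 n0=1 v=1 n1=0 p=1 r=1 clk=0 z=1
t4.Δ0 u=1 q=0 n0=1 v=1 n1=0 p=1 r=1 clk=0 z=1
t4.Δ1 u=1 q=0 n0=1 v=1 n1=0 p=1 r=1 clk=1 z=1
t5.Δ0 u=1 q=0 n0=1 v=1 n1=0 p=1 r=1 clk=1 z=1
t5.Δ1 u=1 q=0 n0=1 v=1 n1=0 p=1 r=1 clk=0 z=1
t6.Δ0 u=1 q=0 n0=1 v=1 n1=0 p=1 r=1 clk=0 z=1
t6.Δ1 u=1 q=0 n0=1 v=1 n1=0 p=1 r=1 clk=1 z=1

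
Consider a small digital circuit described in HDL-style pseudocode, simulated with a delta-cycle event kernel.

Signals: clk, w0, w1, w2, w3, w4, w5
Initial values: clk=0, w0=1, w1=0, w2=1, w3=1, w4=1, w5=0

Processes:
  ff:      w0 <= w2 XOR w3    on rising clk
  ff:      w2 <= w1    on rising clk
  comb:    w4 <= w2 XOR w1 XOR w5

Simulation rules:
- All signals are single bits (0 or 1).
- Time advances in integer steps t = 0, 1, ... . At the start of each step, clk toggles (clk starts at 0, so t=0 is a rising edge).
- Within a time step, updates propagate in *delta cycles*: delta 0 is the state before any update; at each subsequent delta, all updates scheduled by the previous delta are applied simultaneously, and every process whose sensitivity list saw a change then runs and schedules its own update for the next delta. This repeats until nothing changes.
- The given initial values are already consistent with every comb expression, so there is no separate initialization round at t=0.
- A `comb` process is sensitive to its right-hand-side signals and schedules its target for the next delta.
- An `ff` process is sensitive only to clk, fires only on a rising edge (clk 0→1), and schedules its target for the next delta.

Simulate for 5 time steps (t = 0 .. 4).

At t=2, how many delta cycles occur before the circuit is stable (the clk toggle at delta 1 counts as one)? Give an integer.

2

[bits: w2,clk,w5,w0,w3,w4,w1]
t=0: Δ0=1001110 Δ1=1101110 Δ2=0100110 Δ3=0100100 | 3Δ
t=1: Δ0=0100100 Δ1=0000100 | 1Δ
t=2: Δ0=0000100 Δ1=0100100 Δ2=0101100 | 2Δ
t=3: Δ0=0101100 Δ1=0001100 | 1Δ
t=4: Δ0=0001100 Δ1=0101100 | 1Δ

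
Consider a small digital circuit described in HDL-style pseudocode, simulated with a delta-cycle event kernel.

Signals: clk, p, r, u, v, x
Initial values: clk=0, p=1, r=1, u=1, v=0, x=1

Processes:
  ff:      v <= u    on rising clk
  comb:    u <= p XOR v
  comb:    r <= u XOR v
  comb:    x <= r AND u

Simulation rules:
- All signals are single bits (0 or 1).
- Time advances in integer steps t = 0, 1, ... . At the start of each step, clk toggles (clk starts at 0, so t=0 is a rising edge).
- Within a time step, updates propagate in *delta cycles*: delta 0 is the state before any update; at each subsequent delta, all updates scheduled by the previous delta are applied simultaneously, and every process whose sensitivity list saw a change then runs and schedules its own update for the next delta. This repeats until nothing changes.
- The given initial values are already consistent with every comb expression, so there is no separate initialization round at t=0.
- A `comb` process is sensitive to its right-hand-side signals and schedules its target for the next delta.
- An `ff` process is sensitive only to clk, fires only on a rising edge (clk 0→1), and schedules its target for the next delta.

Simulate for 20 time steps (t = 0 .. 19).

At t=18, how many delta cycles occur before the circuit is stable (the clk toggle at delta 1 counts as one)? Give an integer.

5

[bits: u,v,p,clk,r,x]
t=0: Δ0=101011 Δ1=101111 Δ2=111111 Δ3=011101 Δ4=011110 | 4Δ
t=1: Δ0=011110 Δ1=011010 | 1Δ
t=2: Δ0=011010 Δ1=011110 Δ2=001110 Δ3=101100 Δ4=101110 Δ5=101111 | 5Δ
t=3: Δ0=101111 Δ1=101011 | 1Δ
t=4: Δ0=101011 Δ1=101111 Δ2=111111 Δ3=011101 Δ4=011110 | 4Δ
t=5: Δ0=011110 Δ1=011010 | 1Δ
t=6: Δ0=011010 Δ1=011110 Δ2=001110 Δ3=101100 Δ4=101110 Δ5=101111 | 5Δ
t=7: Δ0=101111 Δ1=101011 | 1Δ
t=8: Δ0=101011 Δ1=101111 Δ2=111111 Δ3=011101 Δ4=011110 | 4Δ
t=9: Δ0=011110 Δ1=011010 | 1Δ
t=10: Δ0=011010 Δ1=011110 Δ2=001110 Δ3=101100 Δ4=101110 Δ5=101111 | 5Δ
t=11: Δ0=101111 Δ1=101011 | 1Δ
t=12: Δ0=101011 Δ1=101111 Δ2=111111 Δ3=011101 Δ4=011110 | 4Δ
t=13: Δ0=011110 Δ1=011010 | 1Δ
t=14: Δ0=011010 Δ1=011110 Δ2=001110 Δ3=101100 Δ4=101110 Δ5=101111 | 5Δ
t=15: Δ0=101111 Δ1=101011 | 1Δ
t=16: Δ0=101011 Δ1=101111 Δ2=111111 Δ3=011101 Δ4=011110 | 4Δ
t=17: Δ0=011110 Δ1=011010 | 1Δ
t=18: Δ0=011010 Δ1=011110 Δ2=001110 Δ3=101100 Δ4=101110 Δ5=101111 | 5Δ
t=19: Δ0=101111 Δ1=101011 | 1Δ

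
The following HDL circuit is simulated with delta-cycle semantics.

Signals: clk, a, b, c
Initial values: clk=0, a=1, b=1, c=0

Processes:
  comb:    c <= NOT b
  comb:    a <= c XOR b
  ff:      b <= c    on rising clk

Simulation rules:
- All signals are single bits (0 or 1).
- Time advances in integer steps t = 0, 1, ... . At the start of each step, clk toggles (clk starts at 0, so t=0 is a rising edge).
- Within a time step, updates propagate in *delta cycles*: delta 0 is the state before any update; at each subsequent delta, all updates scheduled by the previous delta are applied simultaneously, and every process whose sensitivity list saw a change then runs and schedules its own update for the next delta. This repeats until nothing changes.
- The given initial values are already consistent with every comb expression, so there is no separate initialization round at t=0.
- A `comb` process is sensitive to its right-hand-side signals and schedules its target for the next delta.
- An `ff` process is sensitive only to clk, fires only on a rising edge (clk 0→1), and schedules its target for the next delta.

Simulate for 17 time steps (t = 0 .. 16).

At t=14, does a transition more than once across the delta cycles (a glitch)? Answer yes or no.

[bits: clk,b,a,c]
t=0: Δ0=0110 Δ1=1110 Δ2=1010 Δ3=1001 Δ4=1011 | 4Δ
t=1: Δ0=1011 Δ1=0011 | 1Δ
t=2: Δ0=0011 Δ1=1011 Δ2=1111 Δ3=1100 Δ4=1110 | 4Δ
t=3: Δ0=1110 Δ1=0110 | 1Δ
t=4: Δ0=0110 Δ1=1110 Δ2=1010 Δ3=1001 Δ4=1011 | 4Δ
t=5: Δ0=1011 Δ1=0011 | 1Δ
t=6: Δ0=0011 Δ1=1011 Δ2=1111 Δ3=1100 Δ4=1110 | 4Δ
t=7: Δ0=1110 Δ1=0110 | 1Δ
t=8: Δ0=0110 Δ1=1110 Δ2=1010 Δ3=1001 Δ4=1011 | 4Δ
t=9: Δ0=1011 Δ1=0011 | 1Δ
t=10: Δ0=0011 Δ1=1011 Δ2=1111 Δ3=1100 Δ4=1110 | 4Δ
t=11: Δ0=1110 Δ1=0110 | 1Δ
t=12: Δ0=0110 Δ1=1110 Δ2=1010 Δ3=1001 Δ4=1011 | 4Δ
t=13: Δ0=1011 Δ1=0011 | 1Δ
t=14: Δ0=0011 Δ1=1011 Δ2=1111 Δ3=1100 Δ4=1110 | 4Δ
t=15: Δ0=1110 Δ1=0110 | 1Δ
t=16: Δ0=0110 Δ1=1110 Δ2=1010 Δ3=1001 Δ4=1011 | 4Δ

yes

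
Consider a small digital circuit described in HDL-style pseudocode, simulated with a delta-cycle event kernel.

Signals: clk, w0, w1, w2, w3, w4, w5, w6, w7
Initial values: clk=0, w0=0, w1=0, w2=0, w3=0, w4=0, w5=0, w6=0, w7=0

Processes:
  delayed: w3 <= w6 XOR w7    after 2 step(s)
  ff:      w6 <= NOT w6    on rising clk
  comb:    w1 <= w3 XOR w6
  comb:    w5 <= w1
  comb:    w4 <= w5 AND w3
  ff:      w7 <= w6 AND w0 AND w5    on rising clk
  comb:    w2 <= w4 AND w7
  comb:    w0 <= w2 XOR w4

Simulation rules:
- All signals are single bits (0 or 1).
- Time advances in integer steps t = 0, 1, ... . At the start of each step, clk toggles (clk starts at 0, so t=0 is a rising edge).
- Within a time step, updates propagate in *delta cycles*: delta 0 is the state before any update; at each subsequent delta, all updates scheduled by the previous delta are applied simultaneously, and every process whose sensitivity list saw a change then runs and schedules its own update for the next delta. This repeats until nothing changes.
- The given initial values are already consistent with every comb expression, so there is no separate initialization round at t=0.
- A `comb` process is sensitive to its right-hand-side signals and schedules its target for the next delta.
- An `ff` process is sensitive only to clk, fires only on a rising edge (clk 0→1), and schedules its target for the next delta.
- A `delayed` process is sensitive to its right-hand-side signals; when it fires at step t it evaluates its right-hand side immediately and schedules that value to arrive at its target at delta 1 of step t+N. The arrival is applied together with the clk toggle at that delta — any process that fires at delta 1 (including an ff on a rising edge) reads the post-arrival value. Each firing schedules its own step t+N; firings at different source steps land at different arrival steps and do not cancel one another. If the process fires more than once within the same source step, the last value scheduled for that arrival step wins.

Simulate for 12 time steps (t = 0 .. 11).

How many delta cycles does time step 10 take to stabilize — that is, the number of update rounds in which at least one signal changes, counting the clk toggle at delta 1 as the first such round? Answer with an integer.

6

[bits: w4,clk,w6,w7,w1,w3,w5,w2,w0]
t=0: Δ0=000000000 Δ1=010000000 Δ2=011000000 Δ3=011010000 Δ4=011010100 | 4Δ
t=1: Δ0=011010100 Δ1=001010100 | 1Δ
t=2: Δ0=001010100 Δ1=011011100 Δ2=110001100 Δ3=110011001 Δ4=010011101 Δ5=110011100 Δ6=110011101 | 6Δ
t=3: Δ0=110011101 Δ1=100011101 | 1Δ
t=4: Δ0=100011101 Δ1=110010101 Δ2=011000101 Δ3=011010000 Δ4=011010100 | 4Δ
t=5: Δ0=011010100 Δ1=001010100 | 1Δ
t=6: Δ0=001010100 Δ1=011011100 Δ2=110001100 Δ3=110011001 Δ4=010011101 Δ5=110011100 Δ6=110011101 | 6Δ
t=7: Δ0=110011101 Δ1=100011101 | 1Δ
t=8: Δ0=100011101 Δ1=110010101 Δ2=011000101 Δ3=011010000 Δ4=011010100 | 4Δ
t=9: Δ0=011010100 Δ1=001010100 | 1Δ
t=10: Δ0=001010100 Δ1=011011100 Δ2=110001100 Δ3=110011001 Δ4=010011101 Δ5=110011100 Δ6=110011101 | 6Δ
t=11: Δ0=110011101 Δ1=100011101 | 1Δ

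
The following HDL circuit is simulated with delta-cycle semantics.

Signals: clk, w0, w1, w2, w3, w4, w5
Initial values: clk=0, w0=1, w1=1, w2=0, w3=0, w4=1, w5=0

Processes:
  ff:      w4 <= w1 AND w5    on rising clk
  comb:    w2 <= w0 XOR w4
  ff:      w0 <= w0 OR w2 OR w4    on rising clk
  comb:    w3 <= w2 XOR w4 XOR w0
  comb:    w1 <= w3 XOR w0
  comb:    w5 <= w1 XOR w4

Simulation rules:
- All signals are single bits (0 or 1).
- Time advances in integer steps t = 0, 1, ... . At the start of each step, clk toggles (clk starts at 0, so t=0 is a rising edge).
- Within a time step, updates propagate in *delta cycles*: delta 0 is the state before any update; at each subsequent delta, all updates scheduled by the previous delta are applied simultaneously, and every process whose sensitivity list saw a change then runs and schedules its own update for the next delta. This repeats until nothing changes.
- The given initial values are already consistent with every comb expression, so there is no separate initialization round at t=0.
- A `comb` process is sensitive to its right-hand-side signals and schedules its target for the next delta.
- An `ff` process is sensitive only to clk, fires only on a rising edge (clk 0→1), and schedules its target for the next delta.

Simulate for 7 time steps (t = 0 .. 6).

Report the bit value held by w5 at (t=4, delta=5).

t0.Δ0 w5=0 w1=1 w3=0 w2=0 clk=0 w0=1 w4=1
t0.Δ1 w5=0 w1=1 w3=0 w2=0 clk=1 w0=1 w4=1
t0.Δ2 w5=0 w1=1 w3=0 w2=0 clk=1 w0=1 w4=0
t0.Δ3 w5=1 w1=1 w3=1 w2=1 clk=1 w0=1 w4=0
t0.Δ4 w5=1 w1=0 w3=0 w2=1 clk=1 w0=1 w4=0
t0.Δ5 w5=0 w1=1 w3=0 w2=1 clk=1 w0=1 w4=0
t0.Δ6 w5=1 w1=1 w3=0 w2=1 clk=1 w0=1 w4=0
t1.Δ0 w5=1 w1=1 w3=0 w2=1 clk=1 w0=1 w4=0
t1.Δ1 w5=1 w1=1 w3=0 w2=1 clk=0 w0=1 w4=0
t2.Δ0 w5=1 w1=1 w3=0 w2=1 clk=0 w0=1 w4=0
t2.Δ1 w5=1 w1=1 w3=0 w2=1 clk=1 w0=1 w4=0
t2.Δ2 w5=1 w1=1 w3=0 w2=1 clk=1 w0=1 w4=1
t2.Δ3 w5=0 w1=1 w3=1 w2=0 clk=1 w0=1 w4=1
t2.Δ4 w5=0 w1=0 w3=0 w2=0 clk=1 w0=1 w4=1
t2.Δ5 w5=1 w1=1 w3=0 w2=0 clk=1 w0=1 w4=1
t2.Δ6 w5=0 w1=1 w3=0 w2=0 clk=1 w0=1 w4=1
t3.Δ0 w5=0 w1=1 w3=0 w2=0 clk=1 w0=1 w4=1
t3.Δ1 w5=0 w1=1 w3=0 w2=0 clk=0 w0=1 w4=1
t4.Δ0 w5=0 w1=1 w3=0 w2=0 clk=0 w0=1 w4=1
t4.Δ1 w5=0 w1=1 w3=0 w2=0 clk=1 w0=1 w4=1
t4.Δ2 w5=0 w1=1 w3=0 w2=0 clk=1 w0=1 w4=0
t4.Δ3 w5=1 w1=1 w3=1 w2=1 clk=1 w0=1 w4=0
t4.Δ4 w5=1 w1=0 w3=0 w2=1 clk=1 w0=1 w4=0
t4.Δ5 w5=0 w1=1 w3=0 w2=1 clk=1 w0=1 w4=0
t4.Δ6 w5=1 w1=1 w3=0 w2=1 clk=1 w0=1 w4=0
t5.Δ0 w5=1 w1=1 w3=0 w2=1 clk=1 w0=1 w4=0
t5.Δ1 w5=1 w1=1 w3=0 w2=1 clk=0 w0=1 w4=0
t6.Δ0 w5=1 w1=1 w3=0 w2=1 clk=0 w0=1 w4=0
t6.Δ1 w5=1 w1=1 w3=0 w2=1 clk=1 w0=1 w4=0
t6.Δ2 w5=1 w1=1 w3=0 w2=1 clk=1 w0=1 w4=1
t6.Δ3 w5=0 w1=1 w3=1 w2=0 clk=1 w0=1 w4=1
t6.Δ4 w5=0 w1=0 w3=0 w2=0 clk=1 w0=1 w4=1
t6.Δ5 w5=1 w1=1 w3=0 w2=0 clk=1 w0=1 w4=1
t6.Δ6 w5=0 w1=1 w3=0 w2=0 clk=1 w0=1 w4=1

0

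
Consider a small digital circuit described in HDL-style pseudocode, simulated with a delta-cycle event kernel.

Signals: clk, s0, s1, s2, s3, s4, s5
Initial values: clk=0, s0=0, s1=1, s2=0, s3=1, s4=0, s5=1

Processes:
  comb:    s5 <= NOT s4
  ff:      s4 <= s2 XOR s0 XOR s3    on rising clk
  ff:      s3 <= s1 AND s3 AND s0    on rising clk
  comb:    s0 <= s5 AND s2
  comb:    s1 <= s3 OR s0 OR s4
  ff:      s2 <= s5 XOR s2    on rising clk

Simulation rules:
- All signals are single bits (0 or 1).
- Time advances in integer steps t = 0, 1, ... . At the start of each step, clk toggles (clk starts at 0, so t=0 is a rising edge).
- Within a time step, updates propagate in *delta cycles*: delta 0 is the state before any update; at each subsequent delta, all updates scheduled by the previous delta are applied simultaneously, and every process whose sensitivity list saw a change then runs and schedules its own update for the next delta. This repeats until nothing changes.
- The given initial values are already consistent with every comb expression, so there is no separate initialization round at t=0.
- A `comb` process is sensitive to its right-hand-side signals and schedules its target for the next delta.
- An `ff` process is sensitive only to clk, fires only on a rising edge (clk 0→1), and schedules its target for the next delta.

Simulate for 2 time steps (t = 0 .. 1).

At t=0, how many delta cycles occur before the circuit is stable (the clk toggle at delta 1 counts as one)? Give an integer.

4

[bits: s5,clk,s3,s2,s4,s0,s1]
t=0: Δ0=1010001 Δ1=1110001 Δ2=1101101 Δ3=0101111 Δ4=0101101 | 4Δ
t=1: Δ0=0101101 Δ1=0001101 | 1Δ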